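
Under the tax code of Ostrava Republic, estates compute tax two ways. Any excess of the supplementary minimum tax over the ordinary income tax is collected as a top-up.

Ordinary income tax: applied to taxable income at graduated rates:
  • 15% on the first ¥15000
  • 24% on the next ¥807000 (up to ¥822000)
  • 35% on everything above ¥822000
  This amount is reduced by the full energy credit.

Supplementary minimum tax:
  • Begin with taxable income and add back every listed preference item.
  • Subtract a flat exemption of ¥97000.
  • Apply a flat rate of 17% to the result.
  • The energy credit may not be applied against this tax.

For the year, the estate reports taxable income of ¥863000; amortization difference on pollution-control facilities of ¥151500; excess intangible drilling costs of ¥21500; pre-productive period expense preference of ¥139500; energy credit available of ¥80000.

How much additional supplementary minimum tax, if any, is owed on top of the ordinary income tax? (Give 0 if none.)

¥53065

Supplementary minimum tax:
  Adjusted income: ¥863000 + ¥151500 + ¥21500 + ¥139500 = ¥1175500
  Less exemption ¥97000 → base ¥1078500
  ¥1078500 × 17% = ¥183345

Ordinary income tax:
  ¥15000 × 15% = ¥2250
  ¥807000 × 24% = ¥193680
  ¥41000 × 35% = ¥14350
  → ¥210280
  Less energy credit ¥80000 → ¥130280

Excess of supplementary minimum tax over ordinary income tax: ¥183345 − ¥130280 = ¥53065.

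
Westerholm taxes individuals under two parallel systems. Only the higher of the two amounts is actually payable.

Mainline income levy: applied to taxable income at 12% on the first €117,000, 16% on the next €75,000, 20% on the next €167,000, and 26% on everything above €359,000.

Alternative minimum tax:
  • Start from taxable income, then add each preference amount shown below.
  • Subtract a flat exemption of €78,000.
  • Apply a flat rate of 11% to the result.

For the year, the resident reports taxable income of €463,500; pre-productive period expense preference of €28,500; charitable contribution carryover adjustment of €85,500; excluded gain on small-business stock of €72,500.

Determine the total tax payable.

€86,610

Mainline income levy:
  €117,000 × 12% = €14,040
  €75,000 × 16% = €12,000
  €167,000 × 20% = €33,400
  €104,500 × 26% = €27,170
  → €86,610

Alternative minimum tax:
  Adjusted income: €463,500 + €28,500 + €85,500 + €72,500 = €650,000
  Less exemption €78,000 → base €572,000
  €572,000 × 11% = €62,920

€86,610 > €62,920, so the mainline income levy governs.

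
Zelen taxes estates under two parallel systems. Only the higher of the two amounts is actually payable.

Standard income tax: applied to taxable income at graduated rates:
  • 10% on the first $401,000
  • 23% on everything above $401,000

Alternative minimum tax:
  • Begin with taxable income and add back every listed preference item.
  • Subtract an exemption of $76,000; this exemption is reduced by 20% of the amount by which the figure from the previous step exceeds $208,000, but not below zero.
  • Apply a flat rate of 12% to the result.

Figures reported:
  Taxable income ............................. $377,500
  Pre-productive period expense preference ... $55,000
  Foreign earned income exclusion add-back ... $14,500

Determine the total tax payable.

$50,256

Standard income tax:
  $377,500 × 10% = $37,750

Alternative minimum tax:
  Adjusted income: $377,500 + $55,000 + $14,500 = $447,000
  Exemption: $76,000 − 20% × ($447,000 − $208,000) = $76,000 − $47,800 = $28,200
  Base: $447,000 − $28,200 = $418,800
  $418,800 × 12% = $50,256

$50,256 > $37,750, so the alternative minimum tax is the binding amount.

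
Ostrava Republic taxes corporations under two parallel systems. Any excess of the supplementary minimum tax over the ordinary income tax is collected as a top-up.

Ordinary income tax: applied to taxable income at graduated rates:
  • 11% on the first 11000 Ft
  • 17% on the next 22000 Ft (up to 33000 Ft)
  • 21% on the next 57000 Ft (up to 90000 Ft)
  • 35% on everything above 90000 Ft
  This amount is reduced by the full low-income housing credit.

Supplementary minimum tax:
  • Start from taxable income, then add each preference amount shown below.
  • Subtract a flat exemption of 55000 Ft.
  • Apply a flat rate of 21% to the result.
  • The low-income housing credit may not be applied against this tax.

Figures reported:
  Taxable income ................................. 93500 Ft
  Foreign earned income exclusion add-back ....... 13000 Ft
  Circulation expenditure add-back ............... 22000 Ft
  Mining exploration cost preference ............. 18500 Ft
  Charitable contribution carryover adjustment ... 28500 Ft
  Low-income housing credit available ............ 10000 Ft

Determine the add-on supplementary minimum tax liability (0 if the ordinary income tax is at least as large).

17160 Ft

Ordinary income tax:
  11000 Ft × 11% = 1210 Ft
  22000 Ft × 17% = 3740 Ft
  57000 Ft × 21% = 11970 Ft
  3500 Ft × 35% = 1225 Ft
  → 18145 Ft
  Less low-income housing credit 10000 Ft → 8145 Ft

Supplementary minimum tax:
  Adjusted income: 93500 Ft + 13000 Ft + 22000 Ft + 18500 Ft + 28500 Ft = 175500 Ft
  Less exemption 55000 Ft → base 120500 Ft
  120500 Ft × 21% = 25305 Ft

Excess of supplementary minimum tax over ordinary income tax: 25305 Ft − 8145 Ft = 17160 Ft.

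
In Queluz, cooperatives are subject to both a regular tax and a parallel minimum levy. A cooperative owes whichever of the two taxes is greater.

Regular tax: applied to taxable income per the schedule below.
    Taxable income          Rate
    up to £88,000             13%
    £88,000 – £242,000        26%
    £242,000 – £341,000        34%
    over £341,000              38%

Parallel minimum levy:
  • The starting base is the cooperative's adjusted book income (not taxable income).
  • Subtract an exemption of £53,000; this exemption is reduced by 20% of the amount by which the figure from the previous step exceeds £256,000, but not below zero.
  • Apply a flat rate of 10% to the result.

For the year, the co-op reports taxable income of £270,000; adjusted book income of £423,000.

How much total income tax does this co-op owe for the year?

£61,000

Parallel minimum levy:
  Base (adjusted book income): £423,000
  Exemption: £53,000 − 20% × (£423,000 − £256,000) = £53,000 − £33,400 = £19,600
  Base: £423,000 − £19,600 = £403,400
  £403,400 × 10% = £40,340

Regular tax:
  £88,000 × 13% = £11,440
  £154,000 × 26% = £40,040
  £28,000 × 34% = £9,520
  → £61,000

£61,000 > £40,340, so the regular tax governs.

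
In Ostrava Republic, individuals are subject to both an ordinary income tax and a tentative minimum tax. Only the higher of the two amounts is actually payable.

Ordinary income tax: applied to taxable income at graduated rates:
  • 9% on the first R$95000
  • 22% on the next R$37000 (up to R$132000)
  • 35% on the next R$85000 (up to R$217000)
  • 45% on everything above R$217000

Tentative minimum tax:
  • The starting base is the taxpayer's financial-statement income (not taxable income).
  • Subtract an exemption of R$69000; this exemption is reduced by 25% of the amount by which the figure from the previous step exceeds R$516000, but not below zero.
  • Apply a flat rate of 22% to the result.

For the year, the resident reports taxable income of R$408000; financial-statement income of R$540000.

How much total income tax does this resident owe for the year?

R$132390

Tentative minimum tax:
  Base (financial-statement income): R$540000
  Exemption: R$69000 − 25% × (R$540000 − R$516000) = R$69000 − R$6000 = R$63000
  Base: R$540000 − R$63000 = R$477000
  R$477000 × 22% = R$104940

Ordinary income tax:
  R$95000 × 9% = R$8550
  R$37000 × 22% = R$8140
  R$85000 × 35% = R$29750
  R$191000 × 45% = R$85950
  → R$132390

R$132390 > R$104940, so the ordinary income tax governs.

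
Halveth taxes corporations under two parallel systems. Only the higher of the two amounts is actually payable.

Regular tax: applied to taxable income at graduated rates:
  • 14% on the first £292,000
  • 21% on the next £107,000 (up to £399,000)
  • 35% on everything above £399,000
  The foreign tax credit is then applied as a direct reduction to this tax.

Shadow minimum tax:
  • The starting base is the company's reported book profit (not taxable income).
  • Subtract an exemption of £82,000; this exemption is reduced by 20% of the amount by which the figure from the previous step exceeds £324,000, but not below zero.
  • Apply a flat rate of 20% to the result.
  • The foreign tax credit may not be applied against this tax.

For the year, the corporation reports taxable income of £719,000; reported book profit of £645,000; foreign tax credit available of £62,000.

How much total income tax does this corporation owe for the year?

£125,440

Shadow minimum tax:
  Base (reported book profit): £645,000
  Exemption: £82,000 − 20% × (£645,000 − £324,000) = £82,000 − £64,200 = £17,800
  Base: £645,000 − £17,800 = £627,200
  £627,200 × 20% = £125,440

Regular tax:
  £292,000 × 14% = £40,880
  £107,000 × 21% = £22,470
  £320,000 × 35% = £112,000
  → £175,350
  Less foreign tax credit £62,000 → £113,350

£125,440 > £113,350, so the shadow minimum tax is the binding amount.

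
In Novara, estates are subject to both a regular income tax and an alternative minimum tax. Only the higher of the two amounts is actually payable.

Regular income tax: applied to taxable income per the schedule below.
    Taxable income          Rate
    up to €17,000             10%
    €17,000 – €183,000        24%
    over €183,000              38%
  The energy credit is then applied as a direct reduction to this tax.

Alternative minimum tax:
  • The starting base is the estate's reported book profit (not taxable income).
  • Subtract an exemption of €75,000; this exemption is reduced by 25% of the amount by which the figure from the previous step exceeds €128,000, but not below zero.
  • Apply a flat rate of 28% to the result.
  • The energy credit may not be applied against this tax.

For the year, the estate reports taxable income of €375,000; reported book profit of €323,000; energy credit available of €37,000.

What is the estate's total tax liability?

Alternative minimum tax:
  Base (reported book profit): €323,000
  Exemption: €75,000 − 25% × (€323,000 − €128,000) = €75,000 − €48,750 = €26,250
  Base: €323,000 − €26,250 = €296,750
  €296,750 × 28% = €83,090

Regular income tax:
  €17,000 × 10% = €1,700
  €166,000 × 24% = €39,840
  €192,000 × 38% = €72,960
  → €114,500
  Less energy credit €37,000 → €77,500

€83,090 > €77,500, so the alternative minimum tax is the binding amount.

€83,090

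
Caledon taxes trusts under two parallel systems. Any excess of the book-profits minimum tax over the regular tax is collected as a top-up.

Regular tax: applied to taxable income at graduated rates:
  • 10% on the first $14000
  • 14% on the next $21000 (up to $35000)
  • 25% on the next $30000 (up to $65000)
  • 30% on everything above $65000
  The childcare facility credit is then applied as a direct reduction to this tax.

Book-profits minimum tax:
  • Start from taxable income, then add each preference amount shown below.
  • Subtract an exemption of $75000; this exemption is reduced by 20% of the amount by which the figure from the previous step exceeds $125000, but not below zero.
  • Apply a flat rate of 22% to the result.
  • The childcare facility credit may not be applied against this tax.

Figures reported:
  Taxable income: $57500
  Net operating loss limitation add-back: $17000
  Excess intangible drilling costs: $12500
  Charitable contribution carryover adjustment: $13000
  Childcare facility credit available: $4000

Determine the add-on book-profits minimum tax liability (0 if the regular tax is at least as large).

$0

Book-profits minimum tax:
  Adjusted income: $57500 + $17000 + $12500 + $13000 = $100000
  Exemption: $100000 ≤ $125000, so full $75000 applies
  Base: $100000 − $75000 = $25000
  $25000 × 22% = $5500

Regular tax:
  $14000 × 10% = $1400
  $21000 × 14% = $2940
  $22500 × 25% = $5625
  → $9965
  Less childcare facility credit $4000 → $5965

$5500 ≤ $5965, so no add-on is due.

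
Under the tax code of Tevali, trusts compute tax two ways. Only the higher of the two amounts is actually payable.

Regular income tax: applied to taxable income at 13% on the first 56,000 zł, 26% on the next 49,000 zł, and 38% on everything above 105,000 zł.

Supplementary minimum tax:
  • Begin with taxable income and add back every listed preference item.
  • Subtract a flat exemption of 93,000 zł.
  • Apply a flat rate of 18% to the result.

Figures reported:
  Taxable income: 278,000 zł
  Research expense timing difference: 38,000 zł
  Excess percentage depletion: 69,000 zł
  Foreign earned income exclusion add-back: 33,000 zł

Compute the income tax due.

85,760 zł

Supplementary minimum tax:
  Adjusted income: 278,000 zł + 38,000 zł + 69,000 zł + 33,000 zł = 418,000 zł
  Less exemption 93,000 zł → base 325,000 zł
  325,000 zł × 18% = 58,500 zł

Regular income tax:
  56,000 zł × 13% = 7,280 zł
  49,000 zł × 26% = 12,740 zł
  173,000 zł × 38% = 65,740 zł
  → 85,760 zł

85,760 zł > 58,500 zł, so the regular income tax governs.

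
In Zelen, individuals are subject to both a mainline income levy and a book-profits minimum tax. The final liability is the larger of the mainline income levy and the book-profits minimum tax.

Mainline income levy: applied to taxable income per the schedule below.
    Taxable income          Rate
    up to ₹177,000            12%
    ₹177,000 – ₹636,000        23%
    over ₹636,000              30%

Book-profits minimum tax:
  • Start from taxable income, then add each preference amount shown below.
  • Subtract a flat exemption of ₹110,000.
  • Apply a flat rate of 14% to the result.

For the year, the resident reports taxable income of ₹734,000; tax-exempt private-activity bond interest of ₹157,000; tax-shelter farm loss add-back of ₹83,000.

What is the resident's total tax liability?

₹156,210

Mainline income levy:
  ₹177,000 × 12% = ₹21,240
  ₹459,000 × 23% = ₹105,570
  ₹98,000 × 30% = ₹29,400
  → ₹156,210

Book-profits minimum tax:
  Adjusted income: ₹734,000 + ₹157,000 + ₹83,000 = ₹974,000
  Less exemption ₹110,000 → base ₹864,000
  ₹864,000 × 14% = ₹120,960

₹156,210 > ₹120,960, so the mainline income levy governs.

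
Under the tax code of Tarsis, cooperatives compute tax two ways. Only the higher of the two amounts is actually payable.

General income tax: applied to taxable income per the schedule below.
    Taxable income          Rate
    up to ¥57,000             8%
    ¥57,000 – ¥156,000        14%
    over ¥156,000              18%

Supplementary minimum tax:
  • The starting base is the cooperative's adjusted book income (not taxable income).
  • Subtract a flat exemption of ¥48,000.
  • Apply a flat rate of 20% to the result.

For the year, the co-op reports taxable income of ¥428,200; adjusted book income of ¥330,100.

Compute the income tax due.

General income tax:
  ¥57,000 × 8% = ¥4,560
  ¥99,000 × 14% = ¥13,860
  ¥272,200 × 18% = ¥48,996
  → ¥67,416

Supplementary minimum tax:
  Base (adjusted book income): ¥330,100
  Less exemption ¥48,000 → base ¥282,100
  ¥282,100 × 20% = ¥56,420

¥67,416 > ¥56,420, so the general income tax governs.

¥67,416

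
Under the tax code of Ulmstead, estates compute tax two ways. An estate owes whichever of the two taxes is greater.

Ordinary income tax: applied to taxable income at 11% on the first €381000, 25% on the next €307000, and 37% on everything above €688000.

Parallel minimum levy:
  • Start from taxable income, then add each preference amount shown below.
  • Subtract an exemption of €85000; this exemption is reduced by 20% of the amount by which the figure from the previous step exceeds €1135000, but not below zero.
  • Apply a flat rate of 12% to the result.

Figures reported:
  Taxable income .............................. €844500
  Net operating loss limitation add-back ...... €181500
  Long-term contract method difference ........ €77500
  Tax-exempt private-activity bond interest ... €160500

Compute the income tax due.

€176565

Parallel minimum levy:
  Adjusted income: €844500 + €181500 + €77500 + €160500 = €1264000
  Exemption: €85000 − 20% × (€1264000 − €1135000) = €85000 − €25800 = €59200
  Base: €1264000 − €59200 = €1204800
  €1204800 × 12% = €144576

Ordinary income tax:
  €381000 × 11% = €41910
  €307000 × 25% = €76750
  €156500 × 37% = €57905
  → €176565

€176565 > €144576, so the ordinary income tax governs.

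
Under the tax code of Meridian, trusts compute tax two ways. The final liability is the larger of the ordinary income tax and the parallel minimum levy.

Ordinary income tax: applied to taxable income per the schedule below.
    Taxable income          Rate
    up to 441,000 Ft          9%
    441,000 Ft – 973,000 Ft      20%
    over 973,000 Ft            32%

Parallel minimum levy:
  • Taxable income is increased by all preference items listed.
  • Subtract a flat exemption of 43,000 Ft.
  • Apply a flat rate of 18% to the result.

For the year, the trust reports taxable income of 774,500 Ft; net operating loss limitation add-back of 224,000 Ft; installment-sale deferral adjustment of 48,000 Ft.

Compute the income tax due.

180,630 Ft

Parallel minimum levy:
  Adjusted income: 774,500 Ft + 224,000 Ft + 48,000 Ft = 1,046,500 Ft
  Less exemption 43,000 Ft → base 1,003,500 Ft
  1,003,500 Ft × 18% = 180,630 Ft

Ordinary income tax:
  441,000 Ft × 9% = 39,690 Ft
  333,500 Ft × 20% = 66,700 Ft
  → 106,390 Ft

180,630 Ft > 106,390 Ft, so the parallel minimum levy is the binding amount.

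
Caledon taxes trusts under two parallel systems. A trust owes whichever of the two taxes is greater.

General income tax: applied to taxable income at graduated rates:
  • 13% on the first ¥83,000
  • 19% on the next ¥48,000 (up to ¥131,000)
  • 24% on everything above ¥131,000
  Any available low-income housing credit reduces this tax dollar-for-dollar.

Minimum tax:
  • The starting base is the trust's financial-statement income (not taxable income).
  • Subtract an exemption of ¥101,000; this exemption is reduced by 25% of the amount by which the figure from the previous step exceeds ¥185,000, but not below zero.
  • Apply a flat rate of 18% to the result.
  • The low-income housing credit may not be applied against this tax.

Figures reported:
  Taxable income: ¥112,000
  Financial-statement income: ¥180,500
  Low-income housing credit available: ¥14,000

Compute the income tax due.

¥14,310

General income tax:
  ¥83,000 × 13% = ¥10,790
  ¥29,000 × 19% = ¥5,510
  → ¥16,300
  Less low-income housing credit ¥14,000 → ¥2,300

Minimum tax:
  Base (financial-statement income): ¥180,500
  Exemption: ¥180,500 ≤ ¥185,000, so full ¥101,000 applies
  Base: ¥180,500 − ¥101,000 = ¥79,500
  ¥79,500 × 18% = ¥14,310

¥14,310 > ¥2,300, so the minimum tax is the binding amount.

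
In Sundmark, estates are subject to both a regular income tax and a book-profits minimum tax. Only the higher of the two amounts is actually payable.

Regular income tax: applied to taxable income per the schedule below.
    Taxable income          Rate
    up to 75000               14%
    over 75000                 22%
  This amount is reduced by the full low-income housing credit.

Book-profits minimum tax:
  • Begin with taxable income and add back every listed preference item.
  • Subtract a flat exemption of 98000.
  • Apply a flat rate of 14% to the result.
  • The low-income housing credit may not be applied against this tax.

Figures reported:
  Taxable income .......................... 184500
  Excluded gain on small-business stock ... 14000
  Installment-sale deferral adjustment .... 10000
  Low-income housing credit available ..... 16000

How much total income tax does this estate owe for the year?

18590

Regular income tax:
  75000 × 14% = 10500
  109500 × 22% = 24090
  → 34590
  Less low-income housing credit 16000 → 18590

Book-profits minimum tax:
  Adjusted income: 184500 + 14000 + 10000 = 208500
  Less exemption 98000 → base 110500
  110500 × 14% = 15470

18590 > 15470, so the regular income tax governs.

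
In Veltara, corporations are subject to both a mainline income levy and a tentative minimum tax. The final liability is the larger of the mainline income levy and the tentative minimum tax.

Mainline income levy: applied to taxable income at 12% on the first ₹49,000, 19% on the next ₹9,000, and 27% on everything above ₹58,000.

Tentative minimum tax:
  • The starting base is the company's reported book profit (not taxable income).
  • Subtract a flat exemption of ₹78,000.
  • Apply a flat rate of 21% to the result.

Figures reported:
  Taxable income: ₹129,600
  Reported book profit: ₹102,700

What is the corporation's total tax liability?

Tentative minimum tax:
  Base (reported book profit): ₹102,700
  Less exemption ₹78,000 → base ₹24,700
  ₹24,700 × 21% = ₹5,187

Mainline income levy:
  ₹49,000 × 12% = ₹5,880
  ₹9,000 × 19% = ₹1,710
  ₹71,600 × 27% = ₹19,332
  → ₹26,922

₹26,922 > ₹5,187, so the mainline income levy governs.

₹26,922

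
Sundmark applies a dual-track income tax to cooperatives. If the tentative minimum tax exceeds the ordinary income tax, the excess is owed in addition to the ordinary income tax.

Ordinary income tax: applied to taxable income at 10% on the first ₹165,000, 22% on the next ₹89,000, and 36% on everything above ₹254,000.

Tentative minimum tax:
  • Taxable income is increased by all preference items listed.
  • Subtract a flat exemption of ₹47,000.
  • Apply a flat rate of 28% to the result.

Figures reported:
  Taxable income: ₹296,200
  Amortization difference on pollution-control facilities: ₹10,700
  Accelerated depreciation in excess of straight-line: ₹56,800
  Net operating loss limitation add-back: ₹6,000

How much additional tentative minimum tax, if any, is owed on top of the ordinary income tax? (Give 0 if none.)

₹39,084

Ordinary income tax:
  ₹165,000 × 10% = ₹16,500
  ₹89,000 × 22% = ₹19,580
  ₹42,200 × 36% = ₹15,192
  → ₹51,272

Tentative minimum tax:
  Adjusted income: ₹296,200 + ₹10,700 + ₹56,800 + ₹6,000 = ₹369,700
  Less exemption ₹47,000 → base ₹322,700
  ₹322,700 × 28% = ₹90,356

Excess of tentative minimum tax over ordinary income tax: ₹90,356 − ₹51,272 = ₹39,084.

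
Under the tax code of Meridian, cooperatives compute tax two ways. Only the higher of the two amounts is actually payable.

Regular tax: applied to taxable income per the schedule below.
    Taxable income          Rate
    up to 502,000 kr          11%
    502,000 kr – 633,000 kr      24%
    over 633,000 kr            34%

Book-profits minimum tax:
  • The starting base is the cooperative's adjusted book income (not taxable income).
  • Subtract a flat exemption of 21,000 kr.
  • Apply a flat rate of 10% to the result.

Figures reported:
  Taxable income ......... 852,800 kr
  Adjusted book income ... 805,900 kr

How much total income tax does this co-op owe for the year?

Book-profits minimum tax:
  Base (adjusted book income): 805,900 kr
  Less exemption 21,000 kr → base 784,900 kr
  784,900 kr × 10% = 78,490 kr

Regular tax:
  502,000 kr × 11% = 55,220 kr
  131,000 kr × 24% = 31,440 kr
  219,800 kr × 34% = 74,732 kr
  → 161,392 kr

161,392 kr > 78,490 kr, so the regular tax governs.

161,392 kr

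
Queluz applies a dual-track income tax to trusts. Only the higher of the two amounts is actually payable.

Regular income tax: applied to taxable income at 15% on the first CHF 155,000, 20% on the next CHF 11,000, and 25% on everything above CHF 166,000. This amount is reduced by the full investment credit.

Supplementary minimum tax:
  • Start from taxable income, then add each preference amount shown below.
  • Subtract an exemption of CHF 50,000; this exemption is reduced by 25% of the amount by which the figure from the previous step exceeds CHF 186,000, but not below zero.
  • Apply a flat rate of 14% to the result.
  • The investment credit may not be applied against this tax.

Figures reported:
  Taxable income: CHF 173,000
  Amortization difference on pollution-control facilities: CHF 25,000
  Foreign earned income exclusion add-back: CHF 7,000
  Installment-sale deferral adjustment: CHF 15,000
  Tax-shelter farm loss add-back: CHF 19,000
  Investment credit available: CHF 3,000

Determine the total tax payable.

CHF 28,315

Supplementary minimum tax:
  Adjusted income: CHF 173,000 + CHF 25,000 + CHF 7,000 + CHF 15,000 + CHF 19,000 = CHF 239,000
  Exemption: CHF 50,000 − 25% × (CHF 239,000 − CHF 186,000) = CHF 50,000 − CHF 13,250 = CHF 36,750
  Base: CHF 239,000 − CHF 36,750 = CHF 202,250
  CHF 202,250 × 14% = CHF 28,315

Regular income tax:
  CHF 155,000 × 15% = CHF 23,250
  CHF 11,000 × 20% = CHF 2,200
  CHF 7,000 × 25% = CHF 1,750
  → CHF 27,200
  Less investment credit CHF 3,000 → CHF 24,200

CHF 28,315 > CHF 24,200, so the supplementary minimum tax is the binding amount.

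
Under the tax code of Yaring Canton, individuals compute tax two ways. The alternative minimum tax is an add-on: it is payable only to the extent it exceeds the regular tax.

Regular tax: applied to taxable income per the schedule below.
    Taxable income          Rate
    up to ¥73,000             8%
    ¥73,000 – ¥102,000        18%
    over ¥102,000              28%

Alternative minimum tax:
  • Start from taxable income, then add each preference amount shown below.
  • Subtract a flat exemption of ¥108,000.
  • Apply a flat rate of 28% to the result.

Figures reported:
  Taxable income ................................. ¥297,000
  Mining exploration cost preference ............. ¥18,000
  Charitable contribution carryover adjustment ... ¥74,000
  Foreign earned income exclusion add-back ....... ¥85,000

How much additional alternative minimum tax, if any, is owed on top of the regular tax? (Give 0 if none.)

¥36,820

Regular tax:
  ¥73,000 × 8% = ¥5,840
  ¥29,000 × 18% = ¥5,220
  ¥195,000 × 28% = ¥54,600
  → ¥65,660

Alternative minimum tax:
  Adjusted income: ¥297,000 + ¥18,000 + ¥74,000 + ¥85,000 = ¥474,000
  Less exemption ¥108,000 → base ¥366,000
  ¥366,000 × 28% = ¥102,480

Excess of alternative minimum tax over regular tax: ¥102,480 − ¥65,660 = ¥36,820.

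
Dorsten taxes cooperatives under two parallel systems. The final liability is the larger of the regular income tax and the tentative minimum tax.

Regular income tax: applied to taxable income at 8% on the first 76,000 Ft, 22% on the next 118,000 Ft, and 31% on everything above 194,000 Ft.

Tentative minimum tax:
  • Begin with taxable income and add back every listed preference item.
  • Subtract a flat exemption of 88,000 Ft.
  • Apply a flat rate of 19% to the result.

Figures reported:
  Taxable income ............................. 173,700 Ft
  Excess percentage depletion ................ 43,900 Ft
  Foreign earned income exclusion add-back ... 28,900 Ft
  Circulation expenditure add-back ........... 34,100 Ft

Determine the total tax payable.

36,594 Ft

Regular income tax:
  76,000 Ft × 8% = 6,080 Ft
  97,700 Ft × 22% = 21,494 Ft
  → 27,574 Ft

Tentative minimum tax:
  Adjusted income: 173,700 Ft + 43,900 Ft + 28,900 Ft + 34,100 Ft = 280,600 Ft
  Less exemption 88,000 Ft → base 192,600 Ft
  192,600 Ft × 19% = 36,594 Ft

36,594 Ft > 27,574 Ft, so the tentative minimum tax is the binding amount.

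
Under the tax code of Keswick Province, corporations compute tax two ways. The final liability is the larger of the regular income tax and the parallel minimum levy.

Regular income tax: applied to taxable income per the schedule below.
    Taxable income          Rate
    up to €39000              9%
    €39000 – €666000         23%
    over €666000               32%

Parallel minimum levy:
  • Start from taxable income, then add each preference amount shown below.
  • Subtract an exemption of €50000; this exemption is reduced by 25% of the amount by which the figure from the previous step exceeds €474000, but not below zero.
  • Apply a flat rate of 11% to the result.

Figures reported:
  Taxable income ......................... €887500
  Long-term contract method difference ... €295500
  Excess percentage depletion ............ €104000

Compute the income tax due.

Regular income tax:
  €39000 × 9% = €3510
  €627000 × 23% = €144210
  €221500 × 32% = €70880
  → €218600

Parallel minimum levy:
  Adjusted income: €887500 + €295500 + €104000 = €1287000
  Exemption: 25% × (€1287000 − €474000) = €203250 ≥ €50000, so the exemption is fully phased out
  Base: €1287000 − €0 = €1287000
  €1287000 × 11% = €141570

€218600 > €141570, so the regular income tax governs.

€218600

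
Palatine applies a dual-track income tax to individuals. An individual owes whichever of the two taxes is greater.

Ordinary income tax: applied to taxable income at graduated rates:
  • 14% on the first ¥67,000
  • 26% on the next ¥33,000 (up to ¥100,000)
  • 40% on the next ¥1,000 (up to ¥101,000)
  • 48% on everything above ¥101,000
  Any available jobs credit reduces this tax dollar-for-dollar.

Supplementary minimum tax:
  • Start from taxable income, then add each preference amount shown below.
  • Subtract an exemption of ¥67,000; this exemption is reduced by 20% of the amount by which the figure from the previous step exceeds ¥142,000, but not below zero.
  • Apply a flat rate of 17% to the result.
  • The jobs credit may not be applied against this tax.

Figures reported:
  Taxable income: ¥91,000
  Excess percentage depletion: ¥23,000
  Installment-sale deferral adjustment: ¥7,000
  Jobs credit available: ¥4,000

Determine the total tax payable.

¥11,620

Ordinary income tax:
  ¥67,000 × 14% = ¥9,380
  ¥24,000 × 26% = ¥6,240
  → ¥15,620
  Less jobs credit ¥4,000 → ¥11,620

Supplementary minimum tax:
  Adjusted income: ¥91,000 + ¥23,000 + ¥7,000 = ¥121,000
  Exemption: ¥121,000 ≤ ¥142,000, so full ¥67,000 applies
  Base: ¥121,000 − ¥67,000 = ¥54,000
  ¥54,000 × 17% = ¥9,180

¥11,620 > ¥9,180, so the ordinary income tax governs.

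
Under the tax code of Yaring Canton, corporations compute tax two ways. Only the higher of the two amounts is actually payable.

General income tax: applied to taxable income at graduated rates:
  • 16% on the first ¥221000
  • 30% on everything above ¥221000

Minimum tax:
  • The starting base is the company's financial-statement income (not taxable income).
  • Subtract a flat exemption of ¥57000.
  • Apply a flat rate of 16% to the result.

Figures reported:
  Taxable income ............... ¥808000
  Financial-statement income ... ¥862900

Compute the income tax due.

General income tax:
  ¥221000 × 16% = ¥35360
  ¥587000 × 30% = ¥176100
  → ¥211460

Minimum tax:
  Base (financial-statement income): ¥862900
  Less exemption ¥57000 → base ¥805900
  ¥805900 × 16% = ¥128944

¥211460 > ¥128944, so the general income tax governs.

¥211460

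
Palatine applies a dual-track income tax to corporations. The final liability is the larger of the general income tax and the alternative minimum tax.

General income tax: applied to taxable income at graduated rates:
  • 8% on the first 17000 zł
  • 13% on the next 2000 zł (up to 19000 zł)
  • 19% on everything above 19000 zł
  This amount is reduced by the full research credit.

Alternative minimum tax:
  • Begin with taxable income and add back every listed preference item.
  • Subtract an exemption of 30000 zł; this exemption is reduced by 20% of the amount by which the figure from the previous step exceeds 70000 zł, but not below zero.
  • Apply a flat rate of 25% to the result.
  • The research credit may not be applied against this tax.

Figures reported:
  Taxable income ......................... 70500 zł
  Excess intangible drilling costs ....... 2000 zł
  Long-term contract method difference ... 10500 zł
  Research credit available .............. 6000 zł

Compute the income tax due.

Alternative minimum tax:
  Adjusted income: 70500 zł + 2000 zł + 10500 zł = 83000 zł
  Exemption: 30000 zł − 20% × (83000 zł − 70000 zł) = 30000 zł − 2600 zł = 27400 zł
  Base: 83000 zł − 27400 zł = 55600 zł
  55600 zł × 25% = 13900 zł

General income tax:
  17000 zł × 8% = 1360 zł
  2000 zł × 13% = 260 zł
  51500 zł × 19% = 9785 zł
  → 11405 zł
  Less research credit 6000 zł → 5405 zł

13900 zł > 5405 zł, so the alternative minimum tax is the binding amount.

13900 zł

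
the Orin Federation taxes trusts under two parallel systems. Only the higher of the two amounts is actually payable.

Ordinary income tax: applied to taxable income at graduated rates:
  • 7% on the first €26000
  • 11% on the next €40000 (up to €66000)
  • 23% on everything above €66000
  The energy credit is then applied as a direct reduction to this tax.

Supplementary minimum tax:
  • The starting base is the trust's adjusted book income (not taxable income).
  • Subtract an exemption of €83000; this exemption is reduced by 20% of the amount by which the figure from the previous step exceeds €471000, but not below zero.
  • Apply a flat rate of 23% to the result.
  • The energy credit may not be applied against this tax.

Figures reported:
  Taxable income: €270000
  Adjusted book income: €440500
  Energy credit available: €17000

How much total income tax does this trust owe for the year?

Supplementary minimum tax:
  Base (adjusted book income): €440500
  Exemption: €440500 ≤ €471000, so full €83000 applies
  Base: €440500 − €83000 = €357500
  €357500 × 23% = €82225

Ordinary income tax:
  €26000 × 7% = €1820
  €40000 × 11% = €4400
  €204000 × 23% = €46920
  → €53140
  Less energy credit €17000 → €36140

€82225 > €36140, so the supplementary minimum tax is the binding amount.

€82225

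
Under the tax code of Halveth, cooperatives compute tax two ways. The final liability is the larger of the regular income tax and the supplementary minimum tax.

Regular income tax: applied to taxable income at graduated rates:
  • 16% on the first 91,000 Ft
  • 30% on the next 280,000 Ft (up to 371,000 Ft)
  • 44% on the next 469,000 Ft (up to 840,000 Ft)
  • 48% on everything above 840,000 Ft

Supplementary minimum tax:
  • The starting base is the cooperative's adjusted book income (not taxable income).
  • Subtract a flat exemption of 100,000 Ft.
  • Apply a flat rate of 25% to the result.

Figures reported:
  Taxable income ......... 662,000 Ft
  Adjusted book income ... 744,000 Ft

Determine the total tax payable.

226,600 Ft

Regular income tax:
  91,000 Ft × 16% = 14,560 Ft
  280,000 Ft × 30% = 84,000 Ft
  291,000 Ft × 44% = 128,040 Ft
  → 226,600 Ft

Supplementary minimum tax:
  Base (adjusted book income): 744,000 Ft
  Less exemption 100,000 Ft → base 644,000 Ft
  644,000 Ft × 25% = 161,000 Ft

226,600 Ft > 161,000 Ft, so the regular income tax governs.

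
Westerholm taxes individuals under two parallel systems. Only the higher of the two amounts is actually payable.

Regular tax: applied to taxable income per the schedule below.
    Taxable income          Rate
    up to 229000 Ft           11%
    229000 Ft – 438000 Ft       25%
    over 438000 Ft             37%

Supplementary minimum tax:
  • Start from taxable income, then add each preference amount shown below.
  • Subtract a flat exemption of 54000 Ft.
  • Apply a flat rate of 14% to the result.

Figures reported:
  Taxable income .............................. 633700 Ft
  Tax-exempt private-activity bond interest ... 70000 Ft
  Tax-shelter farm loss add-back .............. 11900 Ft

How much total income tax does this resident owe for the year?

149849 Ft

Supplementary minimum tax:
  Adjusted income: 633700 Ft + 70000 Ft + 11900 Ft = 715600 Ft
  Less exemption 54000 Ft → base 661600 Ft
  661600 Ft × 14% = 92624 Ft

Regular tax:
  229000 Ft × 11% = 25190 Ft
  209000 Ft × 25% = 52250 Ft
  195700 Ft × 37% = 72409 Ft
  → 149849 Ft

149849 Ft > 92624 Ft, so the regular tax governs.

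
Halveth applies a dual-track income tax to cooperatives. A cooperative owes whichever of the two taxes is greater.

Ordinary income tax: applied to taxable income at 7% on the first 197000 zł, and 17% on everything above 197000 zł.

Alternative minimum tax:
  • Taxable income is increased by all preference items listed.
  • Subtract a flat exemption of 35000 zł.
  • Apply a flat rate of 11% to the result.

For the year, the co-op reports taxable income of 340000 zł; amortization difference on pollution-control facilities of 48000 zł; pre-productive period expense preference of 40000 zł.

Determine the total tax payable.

43230 zł

Alternative minimum tax:
  Adjusted income: 340000 zł + 48000 zł + 40000 zł = 428000 zł
  Less exemption 35000 zł → base 393000 zł
  393000 zł × 11% = 43230 zł

Ordinary income tax:
  197000 zł × 7% = 13790 zł
  143000 zł × 17% = 24310 zł
  → 38100 zł

43230 zł > 38100 zł, so the alternative minimum tax is the binding amount.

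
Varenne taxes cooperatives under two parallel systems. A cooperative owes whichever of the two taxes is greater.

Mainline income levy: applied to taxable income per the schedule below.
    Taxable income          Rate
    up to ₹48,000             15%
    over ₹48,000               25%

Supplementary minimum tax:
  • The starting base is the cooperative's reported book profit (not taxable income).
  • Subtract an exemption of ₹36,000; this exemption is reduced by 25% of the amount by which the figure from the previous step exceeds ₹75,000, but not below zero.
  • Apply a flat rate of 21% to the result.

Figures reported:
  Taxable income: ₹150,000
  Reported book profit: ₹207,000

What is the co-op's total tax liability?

₹42,840

Mainline income levy:
  ₹48,000 × 15% = ₹7,200
  ₹102,000 × 25% = ₹25,500
  → ₹32,700

Supplementary minimum tax:
  Base (reported book profit): ₹207,000
  Exemption: ₹36,000 − 25% × (₹207,000 − ₹75,000) = ₹36,000 − ₹33,000 = ₹3,000
  Base: ₹207,000 − ₹3,000 = ₹204,000
  ₹204,000 × 21% = ₹42,840

₹42,840 > ₹32,700, so the supplementary minimum tax is the binding amount.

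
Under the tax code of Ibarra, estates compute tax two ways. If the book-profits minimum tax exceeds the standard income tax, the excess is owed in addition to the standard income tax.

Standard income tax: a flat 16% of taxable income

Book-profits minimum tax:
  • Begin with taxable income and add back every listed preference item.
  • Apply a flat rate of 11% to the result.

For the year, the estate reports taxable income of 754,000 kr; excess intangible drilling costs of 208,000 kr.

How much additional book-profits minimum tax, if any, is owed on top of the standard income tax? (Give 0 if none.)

Standard income tax:
  754,000 kr × 16% = 120,640 kr

Book-profits minimum tax:
  Adjusted income: 754,000 kr + 208,000 kr = 962,000 kr
  962,000 kr × 11% = 105,820 kr

105,820 kr ≤ 120,640 kr, so no add-on is due.

0 kr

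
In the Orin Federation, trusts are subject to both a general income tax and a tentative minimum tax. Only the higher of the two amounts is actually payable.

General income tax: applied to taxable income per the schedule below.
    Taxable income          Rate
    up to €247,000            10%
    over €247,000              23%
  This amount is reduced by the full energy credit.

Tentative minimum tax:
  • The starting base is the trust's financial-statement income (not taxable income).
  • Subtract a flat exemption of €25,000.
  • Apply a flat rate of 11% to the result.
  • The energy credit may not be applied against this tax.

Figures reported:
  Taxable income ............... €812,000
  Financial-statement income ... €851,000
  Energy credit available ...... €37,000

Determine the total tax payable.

General income tax:
  €247,000 × 10% = €24,700
  €565,000 × 23% = €129,950
  → €154,650
  Less energy credit €37,000 → €117,650

Tentative minimum tax:
  Base (financial-statement income): €851,000
  Less exemption €25,000 → base €826,000
  €826,000 × 11% = €90,860

€117,650 > €90,860, so the general income tax governs.

€117,650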